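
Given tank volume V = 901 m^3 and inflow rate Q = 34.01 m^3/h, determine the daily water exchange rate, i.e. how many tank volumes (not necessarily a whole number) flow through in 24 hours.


Daily flow volume = 34.01 m^3/h * 24 h = 816.24 m^3/day
Exchanges = daily flow / tank volume = 816.24 / 901 = 0.905927 exchanges/day

0.905927 exchanges/day


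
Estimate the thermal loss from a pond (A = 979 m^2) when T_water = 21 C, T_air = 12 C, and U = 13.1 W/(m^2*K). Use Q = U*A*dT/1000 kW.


Temperature difference dT = 21 - 12 = 9 K
Heat loss (W) = U * A * dT = 13.1 * 979 * 9 = 115424.1 W
Convert to kW: 115424.1 / 1000 = 115.4241 kW

115.4241 kW


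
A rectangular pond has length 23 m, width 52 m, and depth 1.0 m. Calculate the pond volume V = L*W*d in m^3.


Base area = L * W = 23 * 52 = 1196 m^2
Volume = area * depth = 1196 * 1.0 = 1196 m^3

1196 m^3


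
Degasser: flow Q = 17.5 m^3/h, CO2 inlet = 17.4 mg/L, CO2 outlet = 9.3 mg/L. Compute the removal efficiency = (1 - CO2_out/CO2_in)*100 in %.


CO2_out / CO2_in = 9.3 / 17.4 = 0.53448276
Fraction remaining = 0.53448276
efficiency = (1 - 0.53448276) * 100 = 46.5517 %

46.5517 %


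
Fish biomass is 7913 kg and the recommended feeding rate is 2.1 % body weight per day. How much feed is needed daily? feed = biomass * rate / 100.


Feeding rate fraction = 2.1% / 100 = 0.021
Daily feed = 7913 kg * 0.021 = 166.173 kg/day

166.173 kg/day


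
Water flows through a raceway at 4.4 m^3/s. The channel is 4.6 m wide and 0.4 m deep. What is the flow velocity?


Cross-sectional area = W * d = 4.6 * 0.4 = 1.84 m^2
Velocity = Q / A = 4.4 / 1.84 = 2.3913 m/s

2.3913 m/s


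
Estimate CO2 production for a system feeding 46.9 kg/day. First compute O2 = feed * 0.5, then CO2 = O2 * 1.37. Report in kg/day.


O2 = 46.9 * 0.5 = 23.45
CO2 = 23.45 * 1.37 = 32.1265

32.1265 kg/day


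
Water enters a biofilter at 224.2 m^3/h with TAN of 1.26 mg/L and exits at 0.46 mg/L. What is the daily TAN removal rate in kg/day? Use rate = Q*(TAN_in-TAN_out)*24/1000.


Concentration drop: TAN_in - TAN_out = 1.26 - 0.46 = 0.8 mg/L
Hourly TAN removed = Q * dTAN = 224.2 m^3/h * 0.8 mg/L = 179.36 g/h  (m^3/h * mg/L = g/h)
Daily TAN removed = 179.36 * 24 = 4304.64 g/day
Convert to kg/day: 4304.64 / 1000 = 4.30464 kg/day

4.30464 kg/day


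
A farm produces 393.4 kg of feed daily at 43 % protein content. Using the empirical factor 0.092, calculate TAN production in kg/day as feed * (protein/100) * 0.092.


Protein in feed = 393.4 * 43/100 = 169.162 kg/day
TAN = protein * 0.092 = 169.162 * 0.092 = 15.562904 kg/day

15.562904 kg/day


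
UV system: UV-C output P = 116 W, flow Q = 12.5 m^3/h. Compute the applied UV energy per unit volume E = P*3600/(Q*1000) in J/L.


Energy delivered per hour = 116 W * 3600 s = 417600 J/h
Volume treated per hour = 12.5 m^3/h * 1000 = 12500 L/h
dose = 417600 / 12500 = 33.408 J/L

33.408 J/L


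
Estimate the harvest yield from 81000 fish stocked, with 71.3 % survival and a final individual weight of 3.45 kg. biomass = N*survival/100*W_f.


Survivors = 81000 * 71.3/100 = 57753 fish
Harvest biomass = survivors * W_f = 57753 * 3.45 = 199247.85 kg

199247.85 kg


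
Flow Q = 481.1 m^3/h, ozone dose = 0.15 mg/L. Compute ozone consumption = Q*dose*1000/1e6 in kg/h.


O3 demand (mg/h) = Q * dose * 1000 = 481.1 * 0.15 * 1000 = 72165 mg/h
Convert mg to kg: 72165 / 1e6 = 0.072165 kg/h

0.072165 kg/h


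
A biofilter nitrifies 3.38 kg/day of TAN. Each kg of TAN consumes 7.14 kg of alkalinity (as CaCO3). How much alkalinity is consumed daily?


Alkalinity factor: 7.14 kg CaCO3 consumed per kg TAN nitrified
alk = 3.38 kg TAN * 7.14 = 24.1332 kg CaCO3/day

24.1332 kg CaCO3/day


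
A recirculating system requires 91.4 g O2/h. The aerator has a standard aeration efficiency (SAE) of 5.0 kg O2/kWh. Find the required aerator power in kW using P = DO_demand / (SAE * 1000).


SAE in g O2/kWh = 5.0 * 1000 = 5000 g/kWh
P = DO_demand / SAE_g = 91.4 / 5000 = 0.01828 kW

0.01828 kW


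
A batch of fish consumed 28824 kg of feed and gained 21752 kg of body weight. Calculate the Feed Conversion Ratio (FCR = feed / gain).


FCR = feed consumed / weight gained
FCR = 28824 kg / 21752 kg = 1.32512

1.32512


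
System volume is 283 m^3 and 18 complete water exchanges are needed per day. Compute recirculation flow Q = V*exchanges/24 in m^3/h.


Daily recirculation volume = 283 m^3 * 18 = 5094 m^3/day
Flow rate Q = daily volume / 24 h = 5094 / 24 = 212.25 m^3/h

212.25 m^3/h


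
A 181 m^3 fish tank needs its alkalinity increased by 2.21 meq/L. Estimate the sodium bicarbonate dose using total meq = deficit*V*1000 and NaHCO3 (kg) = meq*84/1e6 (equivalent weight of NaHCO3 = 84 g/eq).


Tank volume in L = 181 m^3 * 1000 = 181000 L
Total meq required = 2.21 meq/L * 181000 L = 400010 meq
NaHCO3 mass = 400010 meq * 84 mg/meq / 1e6 = 33.6008 kg

33.6008 kg


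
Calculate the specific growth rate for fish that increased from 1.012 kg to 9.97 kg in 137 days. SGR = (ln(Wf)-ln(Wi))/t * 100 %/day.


ln(W_f) = ln(9.97) = 2.2995806
ln(W_i) = ln(1.012) = 0.011928571
ln(W_f) - ln(W_i) = 2.2995806 - 0.011928571 = 2.287652
SGR = 2.287652 / 137 * 100 = 1.66982 %/day

1.66982 %/day


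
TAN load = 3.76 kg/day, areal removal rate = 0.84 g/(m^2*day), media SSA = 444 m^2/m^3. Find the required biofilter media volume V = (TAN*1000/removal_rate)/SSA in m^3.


A = 3.76*1000 / 0.84 = 4476.1905 m^2
V = 4476.1905 / 444 = 10.0815

10.0815 m^3


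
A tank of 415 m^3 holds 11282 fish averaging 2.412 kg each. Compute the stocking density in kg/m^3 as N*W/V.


Total biomass = 11282 fish * 2.412 kg = 27212.184 kg
Density = total biomass / volume = 27212.184 / 415 = 65.5715 kg/m^3

65.5715 kg/m^3


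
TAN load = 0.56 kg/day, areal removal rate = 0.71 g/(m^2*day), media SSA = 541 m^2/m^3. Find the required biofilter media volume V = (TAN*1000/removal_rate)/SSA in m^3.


A = 0.56*1000 / 0.71 = 788.73239 m^2
V = 788.73239 / 541 = 1.45792

1.45792 m^3


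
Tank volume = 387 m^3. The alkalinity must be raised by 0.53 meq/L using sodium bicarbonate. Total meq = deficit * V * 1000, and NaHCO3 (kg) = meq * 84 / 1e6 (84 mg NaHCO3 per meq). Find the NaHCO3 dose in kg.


Tank volume in L = 387 m^3 * 1000 = 387000 L
Total meq required = 0.53 meq/L * 387000 L = 205110 meq
NaHCO3 mass = 205110 meq * 84 mg/meq / 1e6 = 17.2292 kg

17.2292 kg


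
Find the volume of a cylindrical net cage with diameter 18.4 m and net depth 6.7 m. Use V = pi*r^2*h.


r = d/2 = 18.4/2 = 9.2 m
Base area = pi*r^2 = pi*9.2^2 = 265.9044 m^2
Volume = 265.9044 * 6.7 = 1781.56 m^3

1781.56 m^3


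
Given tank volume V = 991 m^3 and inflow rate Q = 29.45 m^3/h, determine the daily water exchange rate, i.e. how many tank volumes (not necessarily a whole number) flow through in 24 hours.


Daily flow volume = 29.45 m^3/h * 24 h = 706.8 m^3/day
Exchanges = daily flow / tank volume = 706.8 / 991 = 0.713219 exchanges/day

0.713219 exchanges/day


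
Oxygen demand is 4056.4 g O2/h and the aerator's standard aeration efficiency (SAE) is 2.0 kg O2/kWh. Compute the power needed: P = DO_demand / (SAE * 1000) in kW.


SAE in g O2/kWh = 2.0 * 1000 = 2000 g/kWh
P = DO_demand / SAE_g = 4056.4 / 2000 = 2.0282 kW

2.0282 kW


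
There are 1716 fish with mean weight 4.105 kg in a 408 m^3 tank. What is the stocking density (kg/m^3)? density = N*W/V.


Total biomass = 1716 fish * 4.105 kg = 7044.18 kg
Density = total biomass / volume = 7044.18 / 408 = 17.2651 kg/m^3

17.2651 kg/m^3


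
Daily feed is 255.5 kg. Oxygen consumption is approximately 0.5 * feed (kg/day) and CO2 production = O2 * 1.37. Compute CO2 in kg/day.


O2 = 255.5 * 0.5 = 127.75
CO2 = 127.75 * 1.37 = 175.0175

175.0175 kg/day


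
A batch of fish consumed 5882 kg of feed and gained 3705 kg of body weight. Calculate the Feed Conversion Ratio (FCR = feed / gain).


FCR = feed consumed / weight gained
FCR = 5882 kg / 3705 kg = 1.58758

1.58758


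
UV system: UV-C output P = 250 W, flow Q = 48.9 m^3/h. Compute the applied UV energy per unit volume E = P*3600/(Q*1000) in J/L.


Energy delivered per hour = 250 W * 3600 s = 900000 J/h
Volume treated per hour = 48.9 m^3/h * 1000 = 48900 L/h
dose = 900000 / 48900 = 18.4049 J/L

18.4049 J/L


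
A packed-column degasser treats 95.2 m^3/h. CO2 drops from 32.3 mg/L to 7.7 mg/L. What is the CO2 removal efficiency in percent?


CO2_out / CO2_in = 7.7 / 32.3 = 0.23839009
Fraction remaining = 0.23839009
efficiency = (1 - 0.23839009) * 100 = 76.161 %

76.161 %


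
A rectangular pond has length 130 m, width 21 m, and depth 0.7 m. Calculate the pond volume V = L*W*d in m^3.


Base area = L * W = 130 * 21 = 2730 m^2
Volume = area * depth = 2730 * 0.7 = 1911 m^3

1911 m^3


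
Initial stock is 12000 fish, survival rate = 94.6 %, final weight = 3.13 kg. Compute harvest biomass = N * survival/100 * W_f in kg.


Survivors = 12000 * 94.6/100 = 11352 fish
Harvest biomass = survivors * W_f = 11352 * 3.13 = 35531.76 kg

35531.76 kg


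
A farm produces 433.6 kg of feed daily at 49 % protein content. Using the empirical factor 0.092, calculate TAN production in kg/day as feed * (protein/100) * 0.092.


Protein in feed = 433.6 * 49/100 = 212.464 kg/day
TAN = protein * 0.092 = 212.464 * 0.092 = 19.546688 kg/day

19.546688 kg/day


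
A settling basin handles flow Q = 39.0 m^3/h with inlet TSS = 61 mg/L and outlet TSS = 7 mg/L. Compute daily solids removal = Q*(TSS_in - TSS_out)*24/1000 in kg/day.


Concentration drop: TSS_in - TSS_out = 61 - 7 = 54 mg/L
Hourly solids removed = Q * dTSS = 39.0 m^3/h * 54 mg/L = 2106 g/h  (m^3/h * mg/L = g/h)
Daily solids removed = 2106 * 24 = 50544 g/day
Convert g to kg: 50544 / 1000 = 50.544 kg/day

50.544 kg/day


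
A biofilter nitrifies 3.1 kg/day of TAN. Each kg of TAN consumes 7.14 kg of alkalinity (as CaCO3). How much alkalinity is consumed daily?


Alkalinity factor: 7.14 kg CaCO3 consumed per kg TAN nitrified
alk = 3.1 kg TAN * 7.14 = 22.134 kg CaCO3/day

22.134 kg CaCO3/day


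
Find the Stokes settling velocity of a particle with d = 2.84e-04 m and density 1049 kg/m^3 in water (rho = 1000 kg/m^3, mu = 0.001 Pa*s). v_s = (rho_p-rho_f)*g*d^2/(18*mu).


Density difference: rho_p - rho_f = 1049 - 1000 = 49 kg/m^3
d^2 = (2.84e-04)^2 = 8.0656e-08 m^2
Numerator = (rho_p - rho_f) * g * d^2 = 49 * 9.81 * 8.0656e-08 = 3.8770533e-05
Denominator = 18 * mu = 18 * 0.001 = 0.018
v_s = 3.8770533e-05 / 0.018 = 0.00215392 m/s
Check: Re = rho_f * v_s * d / mu = 1000 * 0.00215392 * 2.84e-04 / 0.001 = 0.612 < 1, so Stokes' law applies.

0.00215392 m/s


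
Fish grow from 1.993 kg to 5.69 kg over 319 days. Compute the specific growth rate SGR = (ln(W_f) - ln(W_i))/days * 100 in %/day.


ln(W_f) = ln(5.69) = 1.7387102
ln(W_i) = ln(1.993) = 0.68964104
ln(W_f) - ln(W_i) = 1.7387102 - 0.68964104 = 1.0490692
SGR = 1.0490692 / 319 * 100 = 0.328862 %/day

0.328862 %/day


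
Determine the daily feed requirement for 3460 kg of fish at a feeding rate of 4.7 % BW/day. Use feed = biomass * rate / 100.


Feeding rate fraction = 4.7% / 100 = 0.047
Daily feed = 3460 kg * 0.047 = 162.62 kg/day

162.62 kg/day


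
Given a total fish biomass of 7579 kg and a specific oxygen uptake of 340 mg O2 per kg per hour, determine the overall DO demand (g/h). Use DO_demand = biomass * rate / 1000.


Total O2 consumption (mg/h) = 7579 kg * 340 mg/(kg*h) = 2576860 mg/h
Convert to g/h: 2576860 / 1000 = 2576.86 g/h

2576.86 g/h


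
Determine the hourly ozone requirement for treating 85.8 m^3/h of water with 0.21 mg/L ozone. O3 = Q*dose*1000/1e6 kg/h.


O3 demand (mg/h) = Q * dose * 1000 = 85.8 * 0.21 * 1000 = 18018 mg/h
Convert mg to kg: 18018 / 1e6 = 0.018018 kg/h

0.018018 kg/h


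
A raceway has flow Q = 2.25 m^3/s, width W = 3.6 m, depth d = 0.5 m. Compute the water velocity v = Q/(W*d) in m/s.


Cross-sectional area = W * d = 3.6 * 0.5 = 1.8 m^2
Velocity = Q / A = 2.25 / 1.8 = 1.25 m/s

1.25 m/s


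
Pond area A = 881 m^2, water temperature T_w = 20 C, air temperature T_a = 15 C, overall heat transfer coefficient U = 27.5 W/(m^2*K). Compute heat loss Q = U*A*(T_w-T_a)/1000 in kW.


Temperature difference dT = 20 - 15 = 5 K
Heat loss (W) = U * A * dT = 27.5 * 881 * 5 = 121137.5 W
Convert to kW: 121137.5 / 1000 = 121.1375 kW

121.1375 kW


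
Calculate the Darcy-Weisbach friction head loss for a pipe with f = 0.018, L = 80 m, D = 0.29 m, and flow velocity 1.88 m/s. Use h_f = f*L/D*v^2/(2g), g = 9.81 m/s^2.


v^2 = 1.88^2 = 3.5344 m^2/s^2
L/D = 80/0.29 = 275.86207
h_f = f*(L/D)*v^2/(2g) = 0.018 * 275.86207 * 3.5344 / 19.62 = 0.894502 m

0.894502 m


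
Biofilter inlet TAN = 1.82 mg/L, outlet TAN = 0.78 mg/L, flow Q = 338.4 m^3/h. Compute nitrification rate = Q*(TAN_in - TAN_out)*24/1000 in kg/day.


Concentration drop: TAN_in - TAN_out = 1.82 - 0.78 = 1.04 mg/L
Hourly TAN removed = Q * dTAN = 338.4 m^3/h * 1.04 mg/L = 351.936 g/h  (m^3/h * mg/L = g/h)
Daily TAN removed = 351.936 * 24 = 8446.464 g/day
Convert to kg/day: 8446.464 / 1000 = 8.446464 kg/day

8.446464 kg/day


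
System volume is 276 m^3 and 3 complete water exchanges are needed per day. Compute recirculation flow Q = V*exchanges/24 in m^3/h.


Daily recirculation volume = 276 m^3 * 3 = 828 m^3/day
Flow rate Q = daily volume / 24 h = 828 / 24 = 34.5 m^3/h

34.5 m^3/h


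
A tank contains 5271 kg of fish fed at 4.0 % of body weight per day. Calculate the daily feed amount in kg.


Feeding rate fraction = 4.0% / 100 = 0.04
Daily feed = 5271 kg * 0.04 = 210.84 kg/day

210.84 kg/day


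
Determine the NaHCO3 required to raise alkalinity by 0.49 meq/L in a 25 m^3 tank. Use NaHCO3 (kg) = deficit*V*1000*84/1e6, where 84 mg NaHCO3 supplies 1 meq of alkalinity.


Tank volume in L = 25 m^3 * 1000 = 25000 L
Total meq required = 0.49 meq/L * 25000 L = 12250 meq
NaHCO3 mass = 12250 meq * 84 mg/meq / 1e6 = 1.029 kg

1.029 kg


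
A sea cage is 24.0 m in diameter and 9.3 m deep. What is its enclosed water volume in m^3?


r = d/2 = 24.0/2 = 12 m
Base area = pi*r^2 = pi*12^2 = 452.38934 m^2
Volume = 452.38934 * 9.3 = 4207.22 m^3

4207.22 m^3


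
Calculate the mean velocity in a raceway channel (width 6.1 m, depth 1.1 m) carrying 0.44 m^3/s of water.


Cross-sectional area = W * d = 6.1 * 1.1 = 6.71 m^2
Velocity = Q / A = 0.44 / 6.71 = 0.0655738 m/s

0.0655738 m/s


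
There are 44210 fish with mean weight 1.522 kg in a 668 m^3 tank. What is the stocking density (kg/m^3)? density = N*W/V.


Total biomass = 44210 fish * 1.522 kg = 67287.62 kg
Density = total biomass / volume = 67287.62 / 668 = 100.73 kg/m^3

100.73 kg/m^3


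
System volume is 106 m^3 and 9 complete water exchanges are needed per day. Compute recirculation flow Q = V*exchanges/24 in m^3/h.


Daily recirculation volume = 106 m^3 * 9 = 954 m^3/day
Flow rate Q = daily volume / 24 h = 954 / 24 = 39.75 m^3/h

39.75 m^3/h


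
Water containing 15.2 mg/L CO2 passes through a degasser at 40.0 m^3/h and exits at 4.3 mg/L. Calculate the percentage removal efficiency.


CO2_out / CO2_in = 4.3 / 15.2 = 0.28289474
Fraction remaining = 0.28289474
efficiency = (1 - 0.28289474) * 100 = 71.7105 %

71.7105 %


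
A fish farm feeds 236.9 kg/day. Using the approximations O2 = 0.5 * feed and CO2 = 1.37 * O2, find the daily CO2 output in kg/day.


O2 = 236.9 * 0.5 = 118.45
CO2 = 118.45 * 1.37 = 162.2765

162.2765 kg/day


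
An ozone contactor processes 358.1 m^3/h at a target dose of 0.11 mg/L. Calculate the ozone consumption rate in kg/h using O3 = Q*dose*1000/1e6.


O3 demand (mg/h) = Q * dose * 1000 = 358.1 * 0.11 * 1000 = 39391 mg/h
Convert mg to kg: 39391 / 1e6 = 0.039391 kg/h

0.039391 kg/h


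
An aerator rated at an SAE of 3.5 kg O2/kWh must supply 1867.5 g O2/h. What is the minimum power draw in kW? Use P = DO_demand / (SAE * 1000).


SAE in g O2/kWh = 3.5 * 1000 = 3500 g/kWh
P = DO_demand / SAE_g = 1867.5 / 3500 = 0.533571 kW

0.533571 kW


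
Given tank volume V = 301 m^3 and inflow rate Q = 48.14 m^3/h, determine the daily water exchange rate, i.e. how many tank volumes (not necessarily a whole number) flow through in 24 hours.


Daily flow volume = 48.14 m^3/h * 24 h = 1155.36 m^3/day
Exchanges = daily flow / tank volume = 1155.36 / 301 = 3.83841 exchanges/day

3.83841 exchanges/day


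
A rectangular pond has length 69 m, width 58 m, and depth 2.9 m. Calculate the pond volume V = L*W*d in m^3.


Base area = L * W = 69 * 58 = 4002 m^2
Volume = area * depth = 4002 * 2.9 = 11605.8 m^3

11605.8 m^3


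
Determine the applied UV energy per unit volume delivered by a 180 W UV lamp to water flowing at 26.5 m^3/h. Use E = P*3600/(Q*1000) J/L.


Energy delivered per hour = 180 W * 3600 s = 648000 J/h
Volume treated per hour = 26.5 m^3/h * 1000 = 26500 L/h
dose = 648000 / 26500 = 24.4528 J/L

24.4528 J/L


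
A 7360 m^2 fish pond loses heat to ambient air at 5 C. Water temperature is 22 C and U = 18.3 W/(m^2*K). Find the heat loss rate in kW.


Temperature difference dT = 22 - 5 = 17 K
Heat loss (W) = U * A * dT = 18.3 * 7360 * 17 = 2289696 W
Convert to kW: 2289696 / 1000 = 2289.696 kW

2289.696 kW


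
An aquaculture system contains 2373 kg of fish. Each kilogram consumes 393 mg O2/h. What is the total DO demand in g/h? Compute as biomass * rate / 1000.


Total O2 consumption (mg/h) = 2373 kg * 393 mg/(kg*h) = 932589 mg/h
Convert to g/h: 932589 / 1000 = 932.589 g/h

932.589 g/h


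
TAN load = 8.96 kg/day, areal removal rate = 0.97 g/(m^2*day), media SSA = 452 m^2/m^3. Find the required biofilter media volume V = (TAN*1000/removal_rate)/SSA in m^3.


A = 8.96*1000 / 0.97 = 9237.1134 m^2
V = 9237.1134 / 452 = 20.4361

20.4361 m^3


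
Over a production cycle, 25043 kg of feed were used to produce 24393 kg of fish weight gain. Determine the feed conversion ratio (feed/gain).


FCR = feed consumed / weight gained
FCR = 25043 kg / 24393 kg = 1.02665

1.02665


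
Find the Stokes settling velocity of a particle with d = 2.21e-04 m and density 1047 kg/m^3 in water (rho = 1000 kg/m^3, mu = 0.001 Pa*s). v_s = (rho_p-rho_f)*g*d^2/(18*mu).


Density difference: rho_p - rho_f = 1047 - 1000 = 47 kg/m^3
d^2 = (2.21e-04)^2 = 4.8841e-08 m^2
Numerator = (rho_p - rho_f) * g * d^2 = 47 * 9.81 * 4.8841e-08 = 2.251912e-05
Denominator = 18 * mu = 18 * 0.001 = 0.018
v_s = 2.251912e-05 / 0.018 = 0.00125106 m/s
Check: Re = rho_f * v_s * d / mu = 1000 * 0.00125106 * 2.21e-04 / 0.001 = 0.276 < 1, so Stokes' law applies.

0.00125106 m/s


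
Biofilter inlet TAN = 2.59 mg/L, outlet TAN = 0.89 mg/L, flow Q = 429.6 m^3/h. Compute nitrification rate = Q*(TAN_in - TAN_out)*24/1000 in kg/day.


Concentration drop: TAN_in - TAN_out = 2.59 - 0.89 = 1.7 mg/L
Hourly TAN removed = Q * dTAN = 429.6 m^3/h * 1.7 mg/L = 730.32 g/h  (m^3/h * mg/L = g/h)
Daily TAN removed = 730.32 * 24 = 17527.68 g/day
Convert to kg/day: 17527.68 / 1000 = 17.52768 kg/day

17.52768 kg/day


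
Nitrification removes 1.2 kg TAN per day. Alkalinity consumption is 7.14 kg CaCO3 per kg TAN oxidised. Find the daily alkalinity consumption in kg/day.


Alkalinity factor: 7.14 kg CaCO3 consumed per kg TAN nitrified
alk = 1.2 kg TAN * 7.14 = 8.568 kg CaCO3/day

8.568 kg CaCO3/day


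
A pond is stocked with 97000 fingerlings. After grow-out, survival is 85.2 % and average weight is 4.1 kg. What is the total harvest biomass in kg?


Survivors = 97000 * 85.2/100 = 82644 fish
Harvest biomass = survivors * W_f = 82644 * 4.1 = 338840.4 kg

338840.4 kg


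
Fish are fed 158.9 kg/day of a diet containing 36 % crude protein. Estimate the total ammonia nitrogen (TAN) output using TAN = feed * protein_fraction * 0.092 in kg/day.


Protein in feed = 158.9 * 36/100 = 57.204 kg/day
TAN = protein * 0.092 = 57.204 * 0.092 = 5.262768 kg/day

5.262768 kg/day


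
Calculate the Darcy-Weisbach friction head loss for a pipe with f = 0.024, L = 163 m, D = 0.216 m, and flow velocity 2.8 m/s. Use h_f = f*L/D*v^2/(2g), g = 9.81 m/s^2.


v^2 = 2.8^2 = 7.84 m^2/s^2
L/D = 163/0.216 = 754.62963
h_f = f*(L/D)*v^2/(2g) = 0.024 * 754.62963 * 7.84 / 19.62 = 7.23706 m

7.23706 m


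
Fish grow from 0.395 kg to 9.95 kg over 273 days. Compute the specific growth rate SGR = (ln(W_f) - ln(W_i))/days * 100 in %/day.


ln(W_f) = ln(9.95) = 2.2975726
ln(W_i) = ln(0.395) = -0.92886951
ln(W_f) - ln(W_i) = 2.2975726 - -0.92886951 = 3.2264421
SGR = 3.2264421 / 273 * 100 = 1.18185 %/day

1.18185 %/day


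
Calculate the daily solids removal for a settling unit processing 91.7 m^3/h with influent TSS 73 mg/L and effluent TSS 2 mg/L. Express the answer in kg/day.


Concentration drop: TSS_in - TSS_out = 73 - 2 = 71 mg/L
Hourly solids removed = Q * dTSS = 91.7 m^3/h * 71 mg/L = 6510.7 g/h  (m^3/h * mg/L = g/h)
Daily solids removed = 6510.7 * 24 = 156256.8 g/day
Convert g to kg: 156256.8 / 1000 = 156.2568 kg/day

156.2568 kg/day


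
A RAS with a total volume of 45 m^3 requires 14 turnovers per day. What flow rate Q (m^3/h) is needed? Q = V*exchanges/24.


Daily recirculation volume = 45 m^3 * 14 = 630 m^3/day
Flow rate Q = daily volume / 24 h = 630 / 24 = 26.25 m^3/h

26.25 m^3/h


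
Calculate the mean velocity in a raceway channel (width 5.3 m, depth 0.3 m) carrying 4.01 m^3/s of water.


Cross-sectional area = W * d = 5.3 * 0.3 = 1.59 m^2
Velocity = Q / A = 4.01 / 1.59 = 2.52201 m/s

2.52201 m/s


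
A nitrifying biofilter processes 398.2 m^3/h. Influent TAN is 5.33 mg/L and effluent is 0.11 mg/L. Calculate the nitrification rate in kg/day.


Concentration drop: TAN_in - TAN_out = 5.33 - 0.11 = 5.22 mg/L
Hourly TAN removed = Q * dTAN = 398.2 m^3/h * 5.22 mg/L = 2078.604 g/h  (m^3/h * mg/L = g/h)
Daily TAN removed = 2078.604 * 24 = 49886.496 g/day
Convert to kg/day: 49886.496 / 1000 = 49.886496 kg/day

49.886496 kg/day


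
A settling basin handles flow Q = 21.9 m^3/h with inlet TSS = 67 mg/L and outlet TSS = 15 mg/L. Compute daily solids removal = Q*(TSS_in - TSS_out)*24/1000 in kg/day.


Concentration drop: TSS_in - TSS_out = 67 - 15 = 52 mg/L
Hourly solids removed = Q * dTSS = 21.9 m^3/h * 52 mg/L = 1138.8 g/h  (m^3/h * mg/L = g/h)
Daily solids removed = 1138.8 * 24 = 27331.2 g/day
Convert g to kg: 27331.2 / 1000 = 27.3312 kg/day

27.3312 kg/day


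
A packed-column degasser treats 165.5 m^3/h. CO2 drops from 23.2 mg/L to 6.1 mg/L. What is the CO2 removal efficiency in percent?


CO2_out / CO2_in = 6.1 / 23.2 = 0.26293103
Fraction remaining = 0.26293103
efficiency = (1 - 0.26293103) * 100 = 73.7069 %

73.7069 %


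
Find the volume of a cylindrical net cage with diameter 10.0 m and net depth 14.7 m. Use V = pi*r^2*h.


r = d/2 = 10.0/2 = 5 m
Base area = pi*r^2 = pi*5^2 = 78.539816 m^2
Volume = 78.539816 * 14.7 = 1154.54 m^3

1154.54 m^3


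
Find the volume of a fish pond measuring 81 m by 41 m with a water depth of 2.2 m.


Base area = L * W = 81 * 41 = 3321 m^2
Volume = area * depth = 3321 * 2.2 = 7306.2 m^3

7306.2 m^3


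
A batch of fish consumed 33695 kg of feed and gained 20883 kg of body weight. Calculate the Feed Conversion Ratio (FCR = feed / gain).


FCR = feed consumed / weight gained
FCR = 33695 kg / 20883 kg = 1.61351

1.61351


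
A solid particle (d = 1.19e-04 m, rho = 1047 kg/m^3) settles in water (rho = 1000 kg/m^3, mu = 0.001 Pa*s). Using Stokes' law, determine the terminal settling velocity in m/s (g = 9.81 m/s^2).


Density difference: rho_p - rho_f = 1047 - 1000 = 47 kg/m^3
d^2 = (1.19e-04)^2 = 1.4161e-08 m^2
Numerator = (rho_p - rho_f) * g * d^2 = 47 * 9.81 * 1.4161e-08 = 6.5292123e-06
Denominator = 18 * mu = 18 * 0.001 = 0.018
v_s = 6.5292123e-06 / 0.018 = 3.62734e-04 m/s
Check: Re = rho_f * v_s * d / mu = 1000 * 3.62734e-04 * 1.19e-04 / 0.001 = 0.0432 < 1, so Stokes' law applies.

3.62734e-04 m/s


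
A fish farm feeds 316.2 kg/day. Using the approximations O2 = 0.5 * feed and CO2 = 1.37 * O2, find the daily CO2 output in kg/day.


O2 = 316.2 * 0.5 = 158.1
CO2 = 158.1 * 1.37 = 216.597

216.597 kg/day


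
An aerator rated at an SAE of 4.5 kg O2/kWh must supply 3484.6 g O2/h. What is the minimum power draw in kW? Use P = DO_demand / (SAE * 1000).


SAE in g O2/kWh = 4.5 * 1000 = 4500 g/kWh
P = DO_demand / SAE_g = 3484.6 / 4500 = 0.774356 kW

0.774356 kW


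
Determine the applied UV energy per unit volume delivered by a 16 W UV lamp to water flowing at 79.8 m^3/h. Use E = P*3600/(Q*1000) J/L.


Energy delivered per hour = 16 W * 3600 s = 57600 J/h
Volume treated per hour = 79.8 m^3/h * 1000 = 79800 L/h
dose = 57600 / 79800 = 0.721805 J/L

0.721805 J/L


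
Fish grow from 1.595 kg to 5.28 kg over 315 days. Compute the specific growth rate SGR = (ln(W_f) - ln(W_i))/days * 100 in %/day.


ln(W_f) = ln(5.28) = 1.6639261
ln(W_i) = ln(1.595) = 0.46687374
ln(W_f) - ln(W_i) = 1.6639261 - 0.46687374 = 1.1970524
SGR = 1.1970524 / 315 * 100 = 0.380017 %/day

0.380017 %/day


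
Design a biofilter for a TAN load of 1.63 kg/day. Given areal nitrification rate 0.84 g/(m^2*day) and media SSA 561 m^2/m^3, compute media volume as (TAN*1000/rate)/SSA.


A = 1.63*1000 / 0.84 = 1940.4762 m^2
V = 1940.4762 / 561 = 3.45896

3.45896 m^3


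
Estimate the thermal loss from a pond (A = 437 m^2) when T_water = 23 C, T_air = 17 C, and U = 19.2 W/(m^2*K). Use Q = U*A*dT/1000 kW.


Temperature difference dT = 23 - 17 = 6 K
Heat loss (W) = U * A * dT = 19.2 * 437 * 6 = 50342.4 W
Convert to kW: 50342.4 / 1000 = 50.3424 kW

50.3424 kW


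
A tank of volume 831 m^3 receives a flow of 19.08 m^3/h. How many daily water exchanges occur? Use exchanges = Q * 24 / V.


Daily flow volume = 19.08 m^3/h * 24 h = 457.92 m^3/day
Exchanges = daily flow / tank volume = 457.92 / 831 = 0.551047 exchanges/day

0.551047 exchanges/day


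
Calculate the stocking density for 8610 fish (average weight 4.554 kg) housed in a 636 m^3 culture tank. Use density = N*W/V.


Total biomass = 8610 fish * 4.554 kg = 39209.94 kg
Density = total biomass / volume = 39209.94 / 636 = 61.6508 kg/m^3

61.6508 kg/m^3


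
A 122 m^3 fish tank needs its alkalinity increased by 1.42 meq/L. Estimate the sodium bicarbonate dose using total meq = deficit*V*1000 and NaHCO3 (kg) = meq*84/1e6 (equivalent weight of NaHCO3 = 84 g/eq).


Tank volume in L = 122 m^3 * 1000 = 122000 L
Total meq required = 1.42 meq/L * 122000 L = 173240 meq
NaHCO3 mass = 173240 meq * 84 mg/meq / 1e6 = 14.5522 kg

14.5522 kg


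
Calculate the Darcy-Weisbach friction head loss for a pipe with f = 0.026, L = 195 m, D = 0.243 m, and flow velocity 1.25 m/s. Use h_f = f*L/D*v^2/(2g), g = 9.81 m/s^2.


v^2 = 1.25^2 = 1.5625 m^2/s^2
L/D = 195/0.243 = 802.46914
h_f = f*(L/D)*v^2/(2g) = 0.026 * 802.46914 * 1.5625 / 19.62 = 1.66159 m

1.66159 m


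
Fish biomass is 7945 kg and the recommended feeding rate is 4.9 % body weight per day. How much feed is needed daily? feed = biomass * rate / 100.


Feeding rate fraction = 4.9% / 100 = 0.049
Daily feed = 7945 kg * 0.049 = 389.305 kg/day

389.305 kg/day


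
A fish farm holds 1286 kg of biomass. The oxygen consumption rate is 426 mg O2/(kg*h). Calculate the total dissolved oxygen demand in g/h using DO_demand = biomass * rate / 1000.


Total O2 consumption (mg/h) = 1286 kg * 426 mg/(kg*h) = 547836 mg/h
Convert to g/h: 547836 / 1000 = 547.836 g/h

547.836 g/h


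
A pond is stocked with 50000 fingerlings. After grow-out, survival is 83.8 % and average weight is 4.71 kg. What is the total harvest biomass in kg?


Survivors = 50000 * 83.8/100 = 41900 fish
Harvest biomass = survivors * W_f = 41900 * 4.71 = 197349 kg

197349 kg


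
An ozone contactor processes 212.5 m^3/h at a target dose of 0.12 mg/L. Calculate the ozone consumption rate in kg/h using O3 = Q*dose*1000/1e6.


O3 demand (mg/h) = Q * dose * 1000 = 212.5 * 0.12 * 1000 = 25500 mg/h
Convert mg to kg: 25500 / 1e6 = 0.0255 kg/h

0.0255 kg/h


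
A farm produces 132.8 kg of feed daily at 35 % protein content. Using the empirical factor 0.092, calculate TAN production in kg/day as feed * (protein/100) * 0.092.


Protein in feed = 132.8 * 35/100 = 46.48 kg/day
TAN = protein * 0.092 = 46.48 * 0.092 = 4.27616 kg/day

4.27616 kg/day


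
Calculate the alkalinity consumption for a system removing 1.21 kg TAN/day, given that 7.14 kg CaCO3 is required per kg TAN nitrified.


Alkalinity factor: 7.14 kg CaCO3 consumed per kg TAN nitrified
alk = 1.21 kg TAN * 7.14 = 8.6394 kg CaCO3/day

8.6394 kg CaCO3/day


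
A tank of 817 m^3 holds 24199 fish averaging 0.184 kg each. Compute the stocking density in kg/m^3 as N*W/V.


Total biomass = 24199 fish * 0.184 kg = 4452.616 kg
Density = total biomass / volume = 4452.616 / 817 = 5.44996 kg/m^3

5.44996 kg/m^3


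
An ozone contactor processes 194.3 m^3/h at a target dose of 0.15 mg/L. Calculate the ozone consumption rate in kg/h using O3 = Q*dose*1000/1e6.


O3 demand (mg/h) = Q * dose * 1000 = 194.3 * 0.15 * 1000 = 29145 mg/h
Convert mg to kg: 29145 / 1e6 = 0.029145 kg/h

0.029145 kg/h


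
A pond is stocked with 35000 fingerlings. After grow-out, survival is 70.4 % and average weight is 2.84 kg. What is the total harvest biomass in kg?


Survivors = 35000 * 70.4/100 = 24640 fish
Harvest biomass = survivors * W_f = 24640 * 2.84 = 69977.6 kg

69977.6 kg


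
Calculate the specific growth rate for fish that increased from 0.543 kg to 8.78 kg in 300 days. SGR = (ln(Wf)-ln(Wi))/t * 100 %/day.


ln(W_f) = ln(8.78) = 2.1724764
ln(W_i) = ln(0.543) = -0.61064596
ln(W_f) - ln(W_i) = 2.1724764 - -0.61064596 = 2.7831224
SGR = 2.7831224 / 300 * 100 = 0.927707 %/day

0.927707 %/day


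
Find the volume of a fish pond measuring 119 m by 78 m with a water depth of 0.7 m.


Base area = L * W = 119 * 78 = 9282 m^2
Volume = area * depth = 9282 * 0.7 = 6497.4 m^3

6497.4 m^3


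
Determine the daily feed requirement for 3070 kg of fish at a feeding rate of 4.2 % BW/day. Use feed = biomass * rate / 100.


Feeding rate fraction = 4.2% / 100 = 0.042
Daily feed = 3070 kg * 0.042 = 128.94 kg/day

128.94 kg/day


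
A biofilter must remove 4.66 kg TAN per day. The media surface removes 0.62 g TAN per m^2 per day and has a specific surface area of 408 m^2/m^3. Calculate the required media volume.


A = 4.66*1000 / 0.62 = 7516.129 m^2
V = 7516.129 / 408 = 18.4219

18.4219 m^3


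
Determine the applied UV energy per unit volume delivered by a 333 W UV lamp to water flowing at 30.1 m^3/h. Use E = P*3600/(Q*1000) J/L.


Energy delivered per hour = 333 W * 3600 s = 1198800 J/h
Volume treated per hour = 30.1 m^3/h * 1000 = 30100 L/h
dose = 1198800 / 30100 = 39.8272 J/L

39.8272 J/L


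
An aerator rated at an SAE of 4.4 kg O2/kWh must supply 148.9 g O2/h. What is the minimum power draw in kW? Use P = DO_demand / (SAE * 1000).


SAE in g O2/kWh = 4.4 * 1000 = 4400 g/kWh
P = DO_demand / SAE_g = 148.9 / 4400 = 0.0338409 kW

0.0338409 kW


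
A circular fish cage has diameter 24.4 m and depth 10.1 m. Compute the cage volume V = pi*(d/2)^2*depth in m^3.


r = d/2 = 24.4/2 = 12.2 m
Base area = pi*r^2 = pi*12.2^2 = 467.59465 m^2
Volume = 467.59465 * 10.1 = 4722.71 m^3

4722.71 m^3


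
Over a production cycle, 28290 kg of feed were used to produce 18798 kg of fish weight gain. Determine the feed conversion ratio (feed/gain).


FCR = feed consumed / weight gained
FCR = 28290 kg / 18798 kg = 1.50495

1.50495


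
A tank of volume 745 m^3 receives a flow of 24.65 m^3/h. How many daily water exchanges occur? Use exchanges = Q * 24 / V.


Daily flow volume = 24.65 m^3/h * 24 h = 591.6 m^3/day
Exchanges = daily flow / tank volume = 591.6 / 745 = 0.794094 exchanges/day

0.794094 exchanges/day


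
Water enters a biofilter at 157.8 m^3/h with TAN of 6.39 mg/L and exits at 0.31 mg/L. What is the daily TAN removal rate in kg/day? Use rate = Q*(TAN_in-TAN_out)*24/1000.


Concentration drop: TAN_in - TAN_out = 6.39 - 0.31 = 6.08 mg/L
Hourly TAN removed = Q * dTAN = 157.8 m^3/h * 6.08 mg/L = 959.424 g/h  (m^3/h * mg/L = g/h)
Daily TAN removed = 959.424 * 24 = 23026.176 g/day
Convert to kg/day: 23026.176 / 1000 = 23.026176 kg/day

23.026176 kg/day


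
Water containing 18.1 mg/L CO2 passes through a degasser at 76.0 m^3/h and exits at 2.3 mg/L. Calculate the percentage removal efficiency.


CO2_out / CO2_in = 2.3 / 18.1 = 0.12707182
Fraction remaining = 0.12707182
efficiency = (1 - 0.12707182) * 100 = 87.2928 %

87.2928 %


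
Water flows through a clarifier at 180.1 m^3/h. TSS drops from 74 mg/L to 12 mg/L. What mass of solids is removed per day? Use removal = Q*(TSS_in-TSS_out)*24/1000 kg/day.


Concentration drop: TSS_in - TSS_out = 74 - 12 = 62 mg/L
Hourly solids removed = Q * dTSS = 180.1 m^3/h * 62 mg/L = 11166.2 g/h  (m^3/h * mg/L = g/h)
Daily solids removed = 11166.2 * 24 = 267988.8 g/day
Convert g to kg: 267988.8 / 1000 = 267.9888 kg/day

267.9888 kg/day


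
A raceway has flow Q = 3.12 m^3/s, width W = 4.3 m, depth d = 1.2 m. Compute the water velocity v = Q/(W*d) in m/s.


Cross-sectional area = W * d = 4.3 * 1.2 = 5.16 m^2
Velocity = Q / A = 3.12 / 5.16 = 0.604651 m/s

0.604651 m/s


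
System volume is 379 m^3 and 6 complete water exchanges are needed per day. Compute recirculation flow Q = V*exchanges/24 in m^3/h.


Daily recirculation volume = 379 m^3 * 6 = 2274 m^3/day
Flow rate Q = daily volume / 24 h = 2274 / 24 = 94.75 m^3/h

94.75 m^3/h


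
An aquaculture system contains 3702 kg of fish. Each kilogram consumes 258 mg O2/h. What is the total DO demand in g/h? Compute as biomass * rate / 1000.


Total O2 consumption (mg/h) = 3702 kg * 258 mg/(kg*h) = 955116 mg/h
Convert to g/h: 955116 / 1000 = 955.116 g/h

955.116 g/h


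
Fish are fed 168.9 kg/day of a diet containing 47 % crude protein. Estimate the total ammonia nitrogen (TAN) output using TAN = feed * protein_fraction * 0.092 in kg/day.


Protein in feed = 168.9 * 47/100 = 79.383 kg/day
TAN = protein * 0.092 = 79.383 * 0.092 = 7.303236 kg/day

7.303236 kg/day


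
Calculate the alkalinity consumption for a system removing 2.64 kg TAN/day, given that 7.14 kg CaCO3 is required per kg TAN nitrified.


Alkalinity factor: 7.14 kg CaCO3 consumed per kg TAN nitrified
alk = 2.64 kg TAN * 7.14 = 18.8496 kg CaCO3/day

18.8496 kg CaCO3/day


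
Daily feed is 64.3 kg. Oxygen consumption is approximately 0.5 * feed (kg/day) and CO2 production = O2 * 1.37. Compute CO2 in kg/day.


O2 = 64.3 * 0.5 = 32.15
CO2 = 32.15 * 1.37 = 44.0455

44.0455 kg/day


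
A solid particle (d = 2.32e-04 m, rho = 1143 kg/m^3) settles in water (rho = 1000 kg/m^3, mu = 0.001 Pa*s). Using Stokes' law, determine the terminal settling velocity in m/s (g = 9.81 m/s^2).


Density difference: rho_p - rho_f = 1143 - 1000 = 143 kg/m^3
d^2 = (2.32e-04)^2 = 5.3824e-08 m^2
Numerator = (rho_p - rho_f) * g * d^2 = 143 * 9.81 * 5.3824e-08 = 7.5505922e-05
Denominator = 18 * mu = 18 * 0.001 = 0.018
v_s = 7.5505922e-05 / 0.018 = 0.00419477 m/s
Check: Re = rho_f * v_s * d / mu = 1000 * 0.00419477 * 2.32e-04 / 0.001 = 0.973 < 1, so Stokes' law applies.

0.00419477 m/s


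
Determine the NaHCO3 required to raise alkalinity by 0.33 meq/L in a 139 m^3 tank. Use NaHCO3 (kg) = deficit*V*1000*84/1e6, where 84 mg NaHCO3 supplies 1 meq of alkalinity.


Tank volume in L = 139 m^3 * 1000 = 139000 L
Total meq required = 0.33 meq/L * 139000 L = 45870 meq
NaHCO3 mass = 45870 meq * 84 mg/meq / 1e6 = 3.85308 kg

3.85308 kg


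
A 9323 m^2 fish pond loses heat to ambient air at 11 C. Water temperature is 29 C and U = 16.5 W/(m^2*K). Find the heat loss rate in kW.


Temperature difference dT = 29 - 11 = 18 K
Heat loss (W) = U * A * dT = 16.5 * 9323 * 18 = 2768931 W
Convert to kW: 2768931 / 1000 = 2768.931 kW

2768.931 kW


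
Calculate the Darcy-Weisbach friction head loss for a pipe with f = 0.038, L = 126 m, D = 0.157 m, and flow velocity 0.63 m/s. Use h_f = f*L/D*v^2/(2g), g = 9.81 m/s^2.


v^2 = 0.63^2 = 0.3969 m^2/s^2
L/D = 126/0.157 = 802.54777
h_f = f*(L/D)*v^2/(2g) = 0.038 * 802.54777 * 0.3969 / 19.62 = 0.616931 m

0.616931 m


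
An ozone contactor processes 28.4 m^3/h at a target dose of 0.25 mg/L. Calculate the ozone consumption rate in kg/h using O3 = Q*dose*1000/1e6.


O3 demand (mg/h) = Q * dose * 1000 = 28.4 * 0.25 * 1000 = 7100 mg/h
Convert mg to kg: 7100 / 1e6 = 0.0071 kg/h

0.0071 kg/h


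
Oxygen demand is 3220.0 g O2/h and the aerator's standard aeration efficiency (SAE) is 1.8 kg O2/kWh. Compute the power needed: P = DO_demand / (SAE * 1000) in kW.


SAE in g O2/kWh = 1.8 * 1000 = 1800 g/kWh
P = DO_demand / SAE_g = 3220.0 / 1800 = 1.78889 kW

1.78889 kW


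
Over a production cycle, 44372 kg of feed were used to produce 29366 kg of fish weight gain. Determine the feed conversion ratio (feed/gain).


FCR = feed consumed / weight gained
FCR = 44372 kg / 29366 kg = 1.511

1.511


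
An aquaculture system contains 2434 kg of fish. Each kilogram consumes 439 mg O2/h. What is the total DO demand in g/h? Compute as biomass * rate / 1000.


Total O2 consumption (mg/h) = 2434 kg * 439 mg/(kg*h) = 1068526 mg/h
Convert to g/h: 1068526 / 1000 = 1068.526 g/h

1068.526 g/h


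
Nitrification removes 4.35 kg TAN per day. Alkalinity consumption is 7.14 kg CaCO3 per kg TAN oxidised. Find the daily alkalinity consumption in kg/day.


Alkalinity factor: 7.14 kg CaCO3 consumed per kg TAN nitrified
alk = 4.35 kg TAN * 7.14 = 31.059 kg CaCO3/day

31.059 kg CaCO3/day


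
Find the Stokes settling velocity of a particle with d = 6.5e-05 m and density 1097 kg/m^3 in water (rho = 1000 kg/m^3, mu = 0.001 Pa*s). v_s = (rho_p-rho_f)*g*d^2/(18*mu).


Density difference: rho_p - rho_f = 1097 - 1000 = 97 kg/m^3
d^2 = (6.5e-05)^2 = 4.225e-09 m^2
Numerator = (rho_p - rho_f) * g * d^2 = 97 * 9.81 * 4.225e-09 = 4.0203832e-06
Denominator = 18 * mu = 18 * 0.001 = 0.018
v_s = 4.0203832e-06 / 0.018 = 2.23355e-04 m/s
Check: Re = rho_f * v_s * d / mu = 1000 * 2.23355e-04 * 6.5e-05 / 0.001 = 0.0145 < 1, so Stokes' law applies.

2.23355e-04 m/s


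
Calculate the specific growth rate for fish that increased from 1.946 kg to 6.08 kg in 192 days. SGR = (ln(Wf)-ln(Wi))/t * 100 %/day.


ln(W_f) = ln(6.08) = 1.8050047
ln(W_i) = ln(1.946) = 0.66577598
ln(W_f) - ln(W_i) = 1.8050047 - 0.66577598 = 1.1392287
SGR = 1.1392287 / 192 * 100 = 0.593348 %/day

0.593348 %/day


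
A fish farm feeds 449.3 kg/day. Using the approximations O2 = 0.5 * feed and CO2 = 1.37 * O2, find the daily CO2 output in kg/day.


O2 = 449.3 * 0.5 = 224.65
CO2 = 224.65 * 1.37 = 307.7705

307.7705 kg/day


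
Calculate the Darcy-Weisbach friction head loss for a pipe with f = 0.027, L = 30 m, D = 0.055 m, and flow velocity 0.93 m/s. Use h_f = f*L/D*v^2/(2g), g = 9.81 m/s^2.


v^2 = 0.93^2 = 0.8649 m^2/s^2
L/D = 30/0.055 = 545.45455
h_f = f*(L/D)*v^2/(2g) = 0.027 * 545.45455 * 0.8649 / 19.62 = 0.649216 m

0.649216 m


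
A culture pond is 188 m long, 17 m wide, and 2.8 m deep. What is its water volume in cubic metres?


Base area = L * W = 188 * 17 = 3196 m^2
Volume = area * depth = 3196 * 2.8 = 8948.8 m^3

8948.8 m^3


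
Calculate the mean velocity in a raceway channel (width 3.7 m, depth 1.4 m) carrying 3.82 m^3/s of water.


Cross-sectional area = W * d = 3.7 * 1.4 = 5.18 m^2
Velocity = Q / A = 3.82 / 5.18 = 0.737452 m/s

0.737452 m/s


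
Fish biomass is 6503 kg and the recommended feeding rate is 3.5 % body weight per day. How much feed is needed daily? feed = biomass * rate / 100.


Feeding rate fraction = 3.5% / 100 = 0.035
Daily feed = 6503 kg * 0.035 = 227.605 kg/day

227.605 kg/day


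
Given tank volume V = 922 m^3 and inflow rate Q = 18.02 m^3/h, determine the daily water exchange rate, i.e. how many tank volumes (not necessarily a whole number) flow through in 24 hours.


Daily flow volume = 18.02 m^3/h * 24 h = 432.48 m^3/day
Exchanges = daily flow / tank volume = 432.48 / 922 = 0.469067 exchanges/day

0.469067 exchanges/day
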